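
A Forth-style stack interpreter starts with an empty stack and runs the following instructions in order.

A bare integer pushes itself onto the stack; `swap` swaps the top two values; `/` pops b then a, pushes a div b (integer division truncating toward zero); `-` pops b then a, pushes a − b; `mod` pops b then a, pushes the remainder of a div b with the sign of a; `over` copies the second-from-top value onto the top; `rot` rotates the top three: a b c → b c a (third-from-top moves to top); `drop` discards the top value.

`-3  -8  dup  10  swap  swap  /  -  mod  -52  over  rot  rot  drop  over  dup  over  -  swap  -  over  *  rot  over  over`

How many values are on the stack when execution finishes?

-3   : -3
-8   : -3 -8
dup  : -3 -8 -8
10   : -3 -8 -8 10
swap : -3 -8 10 -8
swap : -3 -8 -8 10
/    : -3 -8 0
-    : -3 -8
mod  : -3
-52  : -3 -52
over : -3 -52 -3
rot  : -52 -3 -3
rot  : -3 -3 -52
drop : -3 -3
over : -3 -3 -3
dup  : -3 -3 -3 -3
over : -3 -3 -3 -3 -3
-    : -3 -3 -3 0
swap : -3 -3 0 -3
-    : -3 -3 3
over : -3 -3 3 -3
*    : -3 -3 -9
rot  : -3 -9 -3
over : -3 -9 -3 -9
over : -3 -9 -3 -9 -3

5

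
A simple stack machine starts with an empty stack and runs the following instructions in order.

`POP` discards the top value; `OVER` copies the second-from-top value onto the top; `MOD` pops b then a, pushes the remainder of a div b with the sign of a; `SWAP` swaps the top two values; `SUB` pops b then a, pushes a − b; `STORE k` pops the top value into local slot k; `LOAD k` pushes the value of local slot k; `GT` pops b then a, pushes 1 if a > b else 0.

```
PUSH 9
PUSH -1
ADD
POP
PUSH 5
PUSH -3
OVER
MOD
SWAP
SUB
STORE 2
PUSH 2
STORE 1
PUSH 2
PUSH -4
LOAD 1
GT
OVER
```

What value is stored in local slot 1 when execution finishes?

2

PUSH 9  -> 9
PUSH -1 -> 9 -1
ADD     -> 8
POP     -> (empty)
PUSH 5  -> 5
PUSH -3 -> 5 -3
OVER    -> 5 -3 5
MOD     -> 5 -3
SWAP    -> -3 5
SUB     -> -8
STORE 2 -> (empty)
PUSH 2  -> 2
STORE 1 -> (empty)
PUSH 2  -> 2
PUSH -4 -> 2 -4
LOAD 1  -> 2 -4 2
GT      -> 2 0
OVER    -> 2 0 2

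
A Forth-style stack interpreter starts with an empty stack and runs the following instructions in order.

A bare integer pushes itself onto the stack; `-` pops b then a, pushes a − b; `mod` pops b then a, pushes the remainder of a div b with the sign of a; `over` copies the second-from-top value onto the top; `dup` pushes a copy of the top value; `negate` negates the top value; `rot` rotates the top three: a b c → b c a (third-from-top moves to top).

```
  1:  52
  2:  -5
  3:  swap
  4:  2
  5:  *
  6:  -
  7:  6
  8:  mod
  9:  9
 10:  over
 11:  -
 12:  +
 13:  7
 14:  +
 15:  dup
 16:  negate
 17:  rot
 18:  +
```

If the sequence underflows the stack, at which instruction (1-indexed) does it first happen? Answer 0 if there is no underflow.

52      52
-5      52 -5
swap    -5 52
2       -5 52 2
*       -5 104
-       -109
6       -109 6
mod     -1
9       -1 9
over    -1 9 -1
-       -1 10
+       9
7       9 7
+       16
dup     16 16
negate  16 -16
rot  — needs 3 operands, stack has 2 → underflow

17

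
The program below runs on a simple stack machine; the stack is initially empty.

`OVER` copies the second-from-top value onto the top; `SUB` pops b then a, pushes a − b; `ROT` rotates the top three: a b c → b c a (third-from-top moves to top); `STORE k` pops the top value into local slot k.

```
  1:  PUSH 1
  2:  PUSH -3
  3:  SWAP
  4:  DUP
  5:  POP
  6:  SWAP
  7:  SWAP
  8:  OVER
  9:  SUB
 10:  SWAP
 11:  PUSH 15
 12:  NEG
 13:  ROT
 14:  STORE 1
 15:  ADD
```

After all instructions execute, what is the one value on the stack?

-18

PUSH 1  -> [1]
PUSH -3 -> [1, -3]
SWAP    -> [-3, 1]
DUP     -> [-3, 1, 1]
POP     -> [-3, 1]
SWAP    -> [1, -3]
SWAP    -> [-3, 1]
OVER    -> [-3, 1, -3]
SUB     -> [-3, 4]
SWAP    -> [4, -3]
PUSH 15 -> [4, -3, 15]
NEG     -> [4, -3, -15]
ROT     -> [-3, -15, 4]
STORE 1 -> [-3, -15]
ADD     -> [-18]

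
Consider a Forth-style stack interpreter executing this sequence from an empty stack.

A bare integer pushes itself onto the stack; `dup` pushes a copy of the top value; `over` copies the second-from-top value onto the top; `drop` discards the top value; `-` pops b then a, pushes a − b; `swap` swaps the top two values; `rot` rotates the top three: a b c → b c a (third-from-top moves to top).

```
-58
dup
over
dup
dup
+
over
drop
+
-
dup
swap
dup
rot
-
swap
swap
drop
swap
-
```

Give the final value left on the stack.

174

-58   [-58]
dup   [-58, -58]
over  [-58, -58, -58]
dup   [-58, -58, -58, -58]
dup   [-58, -58, -58, -58, -58]
+     [-58, -58, -58, -116]
over  [-58, -58, -58, -116, -58]
drop  [-58, -58, -58, -116]
+     [-58, -58, -174]
-     [-58, 116]
dup   [-58, 116, 116]
swap  [-58, 116, 116]
dup   [-58, 116, 116, 116]
rot   [-58, 116, 116, 116]
-     [-58, 116, 0]
swap  [-58, 0, 116]
swap  [-58, 116, 0]
drop  [-58, 116]
swap  [116, -58]
-     [174]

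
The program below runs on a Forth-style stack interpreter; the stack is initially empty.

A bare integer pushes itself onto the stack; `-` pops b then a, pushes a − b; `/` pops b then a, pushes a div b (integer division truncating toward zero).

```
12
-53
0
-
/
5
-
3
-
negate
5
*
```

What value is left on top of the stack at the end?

12      [12]
-53     [12, -53]
0       [12, -53, 0]
-       [12, -53]
/       [0]
5       [0, 5]
-       [-5]
3       [-5, 3]
-       [-8]
negate  [8]
5       [8, 5]
*       [40]

40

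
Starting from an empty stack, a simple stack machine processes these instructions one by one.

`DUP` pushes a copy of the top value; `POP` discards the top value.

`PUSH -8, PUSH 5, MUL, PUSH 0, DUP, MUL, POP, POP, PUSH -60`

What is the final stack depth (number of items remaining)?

1

PUSH -8  -> [-8]
PUSH 5   -> [-8, 5]
MUL      -> [-40]
PUSH 0   -> [-40, 0]
DUP      -> [-40, 0, 0]
MUL      -> [-40, 0]
POP      -> [-40]
POP      -> []
PUSH -60 -> [-60]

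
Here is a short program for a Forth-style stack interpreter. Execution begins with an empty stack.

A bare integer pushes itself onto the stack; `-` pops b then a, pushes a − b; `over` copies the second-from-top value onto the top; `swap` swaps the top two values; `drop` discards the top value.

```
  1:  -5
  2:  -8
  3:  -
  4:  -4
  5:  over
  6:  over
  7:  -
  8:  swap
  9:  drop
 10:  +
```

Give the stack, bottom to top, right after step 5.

[3, -4, 3]

-5   : -5
-8   : -5 -8
-    : 3
-4   : 3 -4
over : 3 -4 3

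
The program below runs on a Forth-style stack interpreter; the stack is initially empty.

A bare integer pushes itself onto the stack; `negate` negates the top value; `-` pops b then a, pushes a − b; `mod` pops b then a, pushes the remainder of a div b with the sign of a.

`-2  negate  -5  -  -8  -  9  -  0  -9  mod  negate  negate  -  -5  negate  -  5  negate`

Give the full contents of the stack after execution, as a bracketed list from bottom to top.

[1, -5]

-2     → -2
negate → 2
-5     → 2 -5
-      → 7
-8     → 7 -8
-      → 15
9      → 15 9
-      → 6
0      → 6 0
-9     → 6 0 -9
mod    → 6 0
negate → 6 0
negate → 6 0
-      → 6
-5     → 6 -5
negate → 6 5
-      → 1
5      → 1 5
negate → 1 -5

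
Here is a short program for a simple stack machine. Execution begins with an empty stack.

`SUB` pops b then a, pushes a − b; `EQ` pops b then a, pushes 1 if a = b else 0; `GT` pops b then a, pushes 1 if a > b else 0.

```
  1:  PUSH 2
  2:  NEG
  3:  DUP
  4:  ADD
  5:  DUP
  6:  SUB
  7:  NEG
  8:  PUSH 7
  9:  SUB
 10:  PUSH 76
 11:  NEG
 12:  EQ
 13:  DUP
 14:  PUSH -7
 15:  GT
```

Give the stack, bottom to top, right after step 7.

PUSH 2 : [2]
NEG    : [-2]
DUP    : [-2, -2]
ADD    : [-4]
DUP    : [-4, -4]
SUB    : [0]
NEG    : [0]

[0]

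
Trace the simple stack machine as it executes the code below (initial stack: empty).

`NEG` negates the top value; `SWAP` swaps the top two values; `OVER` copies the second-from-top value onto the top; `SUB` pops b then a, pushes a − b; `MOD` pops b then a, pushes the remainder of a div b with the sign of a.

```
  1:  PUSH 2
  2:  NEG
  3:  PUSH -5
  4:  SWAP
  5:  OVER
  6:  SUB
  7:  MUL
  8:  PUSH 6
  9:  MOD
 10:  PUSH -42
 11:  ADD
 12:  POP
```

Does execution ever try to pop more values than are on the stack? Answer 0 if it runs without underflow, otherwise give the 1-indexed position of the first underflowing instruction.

0

PUSH 2   : 2
NEG      : -2
PUSH -5  : -2 -5
SWAP     : -5 -2
OVER     : -5 -2 -5
SUB      : -5 3
MUL      : -15
PUSH 6   : -15 6
MOD      : -3
PUSH -42 : -3 -42
ADD      : -45
POP      : (empty)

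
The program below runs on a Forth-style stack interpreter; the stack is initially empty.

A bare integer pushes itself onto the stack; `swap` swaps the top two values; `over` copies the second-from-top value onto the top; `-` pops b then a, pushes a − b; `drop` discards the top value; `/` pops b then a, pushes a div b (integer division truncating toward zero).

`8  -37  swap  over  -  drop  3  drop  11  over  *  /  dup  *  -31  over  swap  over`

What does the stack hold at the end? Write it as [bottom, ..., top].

8    -> 8
-37  -> 8 -37
swap -> -37 8
over -> -37 8 -37
-    -> -37 45
drop -> -37
3    -> -37 3
drop -> -37
11   -> -37 11
over -> -37 11 -37
*    -> -37 -407
/    -> 0
dup  -> 0 0
*    -> 0
-31  -> 0 -31
over -> 0 -31 0
swap -> 0 0 -31
over -> 0 0 -31 0

[0, 0, -31, 0]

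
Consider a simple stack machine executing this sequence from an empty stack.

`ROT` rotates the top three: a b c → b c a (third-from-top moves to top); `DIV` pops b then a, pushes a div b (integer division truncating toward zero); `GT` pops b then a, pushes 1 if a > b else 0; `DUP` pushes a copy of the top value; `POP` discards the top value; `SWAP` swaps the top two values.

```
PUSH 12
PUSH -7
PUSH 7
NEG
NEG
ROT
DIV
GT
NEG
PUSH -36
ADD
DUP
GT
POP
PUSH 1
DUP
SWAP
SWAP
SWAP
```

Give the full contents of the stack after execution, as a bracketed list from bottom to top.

[1, 1]

PUSH 12  : 12
PUSH -7  : 12 -7
PUSH 7   : 12 -7 7
NEG      : 12 -7 -7
NEG      : 12 -7 7
ROT      : -7 7 12
DIV      : -7 0
GT       : 0
NEG      : 0
PUSH -36 : 0 -36
ADD      : -36
DUP      : -36 -36
GT       : 0
POP      : (empty)
PUSH 1   : 1
DUP      : 1 1
SWAP     : 1 1
SWAP     : 1 1
SWAP     : 1 1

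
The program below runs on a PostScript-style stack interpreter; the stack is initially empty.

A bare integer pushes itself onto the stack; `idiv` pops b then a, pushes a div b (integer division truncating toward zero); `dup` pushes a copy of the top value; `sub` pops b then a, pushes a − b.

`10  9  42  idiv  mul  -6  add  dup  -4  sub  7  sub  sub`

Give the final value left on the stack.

10    10
9     10 9
42    10 9 42
idiv  10 0
mul   0
-6    0 -6
add   -6
dup   -6 -6
-4    -6 -6 -4
sub   -6 -2
7     -6 -2 7
sub   -6 -9
sub   3

3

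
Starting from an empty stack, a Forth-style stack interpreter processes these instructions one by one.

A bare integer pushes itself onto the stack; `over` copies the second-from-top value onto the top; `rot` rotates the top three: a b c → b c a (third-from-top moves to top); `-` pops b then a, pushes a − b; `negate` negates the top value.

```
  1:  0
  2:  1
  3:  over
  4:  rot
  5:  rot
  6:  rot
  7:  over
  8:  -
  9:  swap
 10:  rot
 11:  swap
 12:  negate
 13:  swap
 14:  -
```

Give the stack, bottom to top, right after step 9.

0    -> [0]
1    -> [0, 1]
over -> [0, 1, 0]
rot  -> [1, 0, 0]
rot  -> [0, 0, 1]
rot  -> [0, 1, 0]
over -> [0, 1, 0, 1]
-    -> [0, 1, -1]
swap -> [0, -1, 1]

[0, -1, 1]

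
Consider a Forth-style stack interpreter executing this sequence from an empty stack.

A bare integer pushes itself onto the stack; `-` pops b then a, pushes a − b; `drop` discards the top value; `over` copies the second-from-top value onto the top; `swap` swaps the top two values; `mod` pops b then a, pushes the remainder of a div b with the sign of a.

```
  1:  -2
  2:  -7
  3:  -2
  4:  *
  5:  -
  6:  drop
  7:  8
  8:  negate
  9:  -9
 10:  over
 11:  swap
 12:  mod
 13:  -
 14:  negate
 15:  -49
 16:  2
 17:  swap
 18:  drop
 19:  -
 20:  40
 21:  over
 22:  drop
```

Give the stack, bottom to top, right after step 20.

-2     -> [-2]
-7     -> [-2, -7]
-2     -> [-2, -7, -2]
*      -> [-2, 14]
-      -> [-16]
drop   -> []
8      -> [8]
negate -> [-8]
-9     -> [-8, -9]
over   -> [-8, -9, -8]
swap   -> [-8, -8, -9]
mod    -> [-8, -8]
-      -> [0]
negate -> [0]
-49    -> [0, -49]
2      -> [0, -49, 2]
swap   -> [0, 2, -49]
drop   -> [0, 2]
-      -> [-2]
40     -> [-2, 40]

[-2, 40]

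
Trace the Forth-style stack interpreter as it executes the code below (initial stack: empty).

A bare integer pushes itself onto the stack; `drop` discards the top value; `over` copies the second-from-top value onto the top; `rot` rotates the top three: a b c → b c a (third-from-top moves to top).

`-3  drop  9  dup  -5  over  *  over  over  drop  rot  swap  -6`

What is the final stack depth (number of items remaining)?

5

-3    [-3]
drop  []
9     [9]
dup   [9, 9]
-5    [9, 9, -5]
over  [9, 9, -5, 9]
*     [9, 9, -45]
over  [9, 9, -45, 9]
over  [9, 9, -45, 9, -45]
drop  [9, 9, -45, 9]
rot   [9, -45, 9, 9]
swap  [9, -45, 9, 9]
-6    [9, -45, 9, 9, -6]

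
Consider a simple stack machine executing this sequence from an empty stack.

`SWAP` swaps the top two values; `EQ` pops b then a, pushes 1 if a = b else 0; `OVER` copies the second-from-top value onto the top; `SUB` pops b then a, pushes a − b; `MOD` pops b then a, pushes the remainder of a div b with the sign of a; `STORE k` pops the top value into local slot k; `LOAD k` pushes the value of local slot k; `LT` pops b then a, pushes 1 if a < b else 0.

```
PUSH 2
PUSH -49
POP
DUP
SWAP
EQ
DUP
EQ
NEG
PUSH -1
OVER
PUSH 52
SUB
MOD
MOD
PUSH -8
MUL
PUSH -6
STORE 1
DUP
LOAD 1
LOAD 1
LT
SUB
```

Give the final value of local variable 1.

-6

PUSH 2   : 2
PUSH -49 : 2 -49
POP      : 2
DUP      : 2 2
SWAP     : 2 2
EQ       : 1
DUP      : 1 1
EQ       : 1
NEG      : -1
PUSH -1  : -1 -1
OVER     : -1 -1 -1
PUSH 52  : -1 -1 -1 52
SUB      : -1 -1 -53
MOD      : -1 -1
MOD      : 0
PUSH -8  : 0 -8
MUL      : 0
PUSH -6  : 0 -6
STORE 1  : 0
DUP      : 0 0
LOAD 1   : 0 0 -6
LOAD 1   : 0 0 -6 -6
LT       : 0 0 0
SUB      : 0 0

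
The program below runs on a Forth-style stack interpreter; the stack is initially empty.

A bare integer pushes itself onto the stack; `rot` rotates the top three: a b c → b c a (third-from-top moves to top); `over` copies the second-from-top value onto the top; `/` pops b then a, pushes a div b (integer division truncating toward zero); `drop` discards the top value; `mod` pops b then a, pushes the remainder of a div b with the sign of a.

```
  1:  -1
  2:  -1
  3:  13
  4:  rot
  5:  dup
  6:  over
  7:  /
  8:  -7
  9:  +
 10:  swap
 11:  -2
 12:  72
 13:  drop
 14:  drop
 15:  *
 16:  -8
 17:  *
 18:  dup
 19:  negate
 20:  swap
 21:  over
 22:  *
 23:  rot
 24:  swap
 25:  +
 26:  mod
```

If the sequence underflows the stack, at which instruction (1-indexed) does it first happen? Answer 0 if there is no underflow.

-1     → -1
-1     → -1 -1
13     → -1 -1 13
rot    → -1 13 -1
dup    → -1 13 -1 -1
over   → -1 13 -1 -1 -1
/      → -1 13 -1 1
-7     → -1 13 -1 1 -7
+      → -1 13 -1 -6
swap   → -1 13 -6 -1
-2     → -1 13 -6 -1 -2
72     → -1 13 -6 -1 -2 72
drop   → -1 13 -6 -1 -2
drop   → -1 13 -6 -1
*      → -1 13 6
-8     → -1 13 6 -8
*      → -1 13 -48
dup    → -1 13 -48 -48
negate → -1 13 -48 48
swap   → -1 13 48 -48
over   → -1 13 48 -48 48
*      → -1 13 48 -2304
rot    → -1 48 -2304 13
swap   → -1 48 13 -2304
+      → -1 48 -2291
mod    → -1 48

0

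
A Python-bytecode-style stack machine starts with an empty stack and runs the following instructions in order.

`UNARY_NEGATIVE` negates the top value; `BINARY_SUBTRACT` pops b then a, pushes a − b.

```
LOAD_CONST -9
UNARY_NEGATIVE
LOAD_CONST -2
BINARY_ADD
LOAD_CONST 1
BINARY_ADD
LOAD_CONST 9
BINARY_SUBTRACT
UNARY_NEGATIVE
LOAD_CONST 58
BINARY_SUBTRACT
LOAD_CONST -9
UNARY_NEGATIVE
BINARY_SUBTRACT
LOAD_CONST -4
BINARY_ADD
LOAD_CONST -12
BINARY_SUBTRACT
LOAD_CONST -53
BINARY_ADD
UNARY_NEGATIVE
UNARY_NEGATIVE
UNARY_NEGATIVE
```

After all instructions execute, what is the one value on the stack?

LOAD_CONST -9   -> [-9]
UNARY_NEGATIVE  -> [9]
LOAD_CONST -2   -> [9, -2]
BINARY_ADD      -> [7]
LOAD_CONST 1    -> [7, 1]
BINARY_ADD      -> [8]
LOAD_CONST 9    -> [8, 9]
BINARY_SUBTRACT -> [-1]
UNARY_NEGATIVE  -> [1]
LOAD_CONST 58   -> [1, 58]
BINARY_SUBTRACT -> [-57]
LOAD_CONST -9   -> [-57, -9]
UNARY_NEGATIVE  -> [-57, 9]
BINARY_SUBTRACT -> [-66]
LOAD_CONST -4   -> [-66, -4]
BINARY_ADD      -> [-70]
LOAD_CONST -12  -> [-70, -12]
BINARY_SUBTRACT -> [-58]
LOAD_CONST -53  -> [-58, -53]
BINARY_ADD      -> [-111]
UNARY_NEGATIVE  -> [111]
UNARY_NEGATIVE  -> [-111]
UNARY_NEGATIVE  -> [111]

111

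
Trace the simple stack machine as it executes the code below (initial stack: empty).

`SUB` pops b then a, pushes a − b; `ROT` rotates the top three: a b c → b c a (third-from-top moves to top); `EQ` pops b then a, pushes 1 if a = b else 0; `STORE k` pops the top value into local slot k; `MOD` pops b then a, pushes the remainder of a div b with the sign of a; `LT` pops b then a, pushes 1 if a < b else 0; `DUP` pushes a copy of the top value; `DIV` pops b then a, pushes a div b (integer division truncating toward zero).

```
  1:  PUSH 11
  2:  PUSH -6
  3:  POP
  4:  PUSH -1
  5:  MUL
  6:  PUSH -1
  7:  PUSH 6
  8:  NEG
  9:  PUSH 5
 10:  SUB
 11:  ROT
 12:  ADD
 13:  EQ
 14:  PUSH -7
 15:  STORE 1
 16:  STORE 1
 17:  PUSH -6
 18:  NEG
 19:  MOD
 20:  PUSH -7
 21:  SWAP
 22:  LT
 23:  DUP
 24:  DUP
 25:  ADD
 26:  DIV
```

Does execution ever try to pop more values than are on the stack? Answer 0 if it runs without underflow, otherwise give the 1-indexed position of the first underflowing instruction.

19

PUSH 11  [11]
PUSH -6  [11, -6]
POP      [11]
PUSH -1  [11, -1]
MUL      [-11]
PUSH -1  [-11, -1]
PUSH 6   [-11, -1, 6]
NEG      [-11, -1, -6]
PUSH 5   [-11, -1, -6, 5]
SUB      [-11, -1, -11]
ROT      [-1, -11, -11]
ADD      [-1, -22]
EQ       [0]
PUSH -7  [0, -7]
STORE 1  [0]
STORE 1  []
PUSH -6  [-6]
NEG      [6]
MOD  — needs 2 operands, stack has 1 → underflow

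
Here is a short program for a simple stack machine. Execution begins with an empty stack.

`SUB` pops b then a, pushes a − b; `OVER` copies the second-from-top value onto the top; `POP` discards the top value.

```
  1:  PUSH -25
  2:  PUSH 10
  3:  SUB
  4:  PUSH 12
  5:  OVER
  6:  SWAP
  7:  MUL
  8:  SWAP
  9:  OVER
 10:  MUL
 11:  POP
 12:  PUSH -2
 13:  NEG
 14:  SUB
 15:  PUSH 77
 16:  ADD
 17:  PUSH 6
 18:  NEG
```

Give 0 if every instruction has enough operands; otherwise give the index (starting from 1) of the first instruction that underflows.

0

PUSH -25 → [-25]
PUSH 10  → [-25, 10]
SUB      → [-35]
PUSH 12  → [-35, 12]
OVER     → [-35, 12, -35]
SWAP     → [-35, -35, 12]
MUL      → [-35, -420]
SWAP     → [-420, -35]
OVER     → [-420, -35, -420]
MUL      → [-420, 14700]
POP      → [-420]
PUSH -2  → [-420, -2]
NEG      → [-420, 2]
SUB      → [-422]
PUSH 77  → [-422, 77]
ADD      → [-345]
PUSH 6   → [-345, 6]
NEG      → [-345, -6]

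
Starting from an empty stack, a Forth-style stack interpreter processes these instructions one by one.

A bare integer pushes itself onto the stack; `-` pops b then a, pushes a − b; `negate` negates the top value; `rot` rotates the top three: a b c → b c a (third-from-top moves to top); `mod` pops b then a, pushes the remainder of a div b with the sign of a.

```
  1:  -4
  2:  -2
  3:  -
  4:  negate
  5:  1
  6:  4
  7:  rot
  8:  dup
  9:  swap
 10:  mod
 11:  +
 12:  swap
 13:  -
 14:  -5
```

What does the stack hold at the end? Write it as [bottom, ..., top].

[3, -5]

-4     -> [-4]
-2     -> [-4, -2]
-      -> [-2]
negate -> [2]
1      -> [2, 1]
4      -> [2, 1, 4]
rot    -> [1, 4, 2]
dup    -> [1, 4, 2, 2]
swap   -> [1, 4, 2, 2]
mod    -> [1, 4, 0]
+      -> [1, 4]
swap   -> [4, 1]
-      -> [3]
-5     -> [3, -5]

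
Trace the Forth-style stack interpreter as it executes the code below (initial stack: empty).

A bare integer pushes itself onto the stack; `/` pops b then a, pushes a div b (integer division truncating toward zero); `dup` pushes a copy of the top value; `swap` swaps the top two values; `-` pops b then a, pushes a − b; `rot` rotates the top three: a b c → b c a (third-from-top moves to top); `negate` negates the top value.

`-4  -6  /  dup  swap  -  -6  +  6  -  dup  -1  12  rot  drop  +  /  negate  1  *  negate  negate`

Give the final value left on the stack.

1

-4     : [-4]
-6     : [-4, -6]
/      : [0]
dup    : [0, 0]
swap   : [0, 0]
-      : [0]
-6     : [0, -6]
+      : [-6]
6      : [-6, 6]
-      : [-12]
dup    : [-12, -12]
-1     : [-12, -12, -1]
12     : [-12, -12, -1, 12]
rot    : [-12, -1, 12, -12]
drop   : [-12, -1, 12]
+      : [-12, 11]
/      : [-1]
negate : [1]
1      : [1, 1]
*      : [1]
negate : [-1]
negate : [1]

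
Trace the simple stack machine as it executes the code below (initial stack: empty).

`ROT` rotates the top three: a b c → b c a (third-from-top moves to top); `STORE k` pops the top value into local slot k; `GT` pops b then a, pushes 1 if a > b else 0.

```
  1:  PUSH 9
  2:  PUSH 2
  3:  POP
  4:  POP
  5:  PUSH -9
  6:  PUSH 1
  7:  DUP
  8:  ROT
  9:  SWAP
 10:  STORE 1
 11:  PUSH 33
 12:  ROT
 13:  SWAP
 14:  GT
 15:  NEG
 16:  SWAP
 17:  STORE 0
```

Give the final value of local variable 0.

-9

PUSH 9  -> [9]
PUSH 2  -> [9, 2]
POP     -> [9]
POP     -> []
PUSH -9 -> [-9]
PUSH 1  -> [-9, 1]
DUP     -> [-9, 1, 1]
ROT     -> [1, 1, -9]
SWAP    -> [1, -9, 1]
STORE 1 -> [1, -9]
PUSH 33 -> [1, -9, 33]
ROT     -> [-9, 33, 1]
SWAP    -> [-9, 1, 33]
GT      -> [-9, 0]
NEG     -> [-9, 0]
SWAP    -> [0, -9]
STORE 0 -> [0]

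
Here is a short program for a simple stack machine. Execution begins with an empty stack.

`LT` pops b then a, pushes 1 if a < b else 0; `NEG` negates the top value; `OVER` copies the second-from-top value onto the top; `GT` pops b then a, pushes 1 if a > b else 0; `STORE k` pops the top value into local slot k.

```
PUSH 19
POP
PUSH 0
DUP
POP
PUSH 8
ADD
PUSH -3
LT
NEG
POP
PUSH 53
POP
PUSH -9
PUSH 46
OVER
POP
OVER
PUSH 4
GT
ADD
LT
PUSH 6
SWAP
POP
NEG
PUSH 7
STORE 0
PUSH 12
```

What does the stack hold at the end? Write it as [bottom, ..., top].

[-6, 12]

PUSH 19  19
POP      (empty)
PUSH 0   0
DUP      0 0
POP      0
PUSH 8   0 8
ADD      8
PUSH -3  8 -3
LT       0
NEG      0
POP      (empty)
PUSH 53  53
POP      (empty)
PUSH -9  -9
PUSH 46  -9 46
OVER     -9 46 -9
POP      -9 46
OVER     -9 46 -9
PUSH 4   -9 46 -9 4
GT       -9 46 0
ADD      -9 46
LT       1
PUSH 6   1 6
SWAP     6 1
POP      6
NEG      -6
PUSH 7   -6 7
STORE 0  -6
PUSH 12  -6 12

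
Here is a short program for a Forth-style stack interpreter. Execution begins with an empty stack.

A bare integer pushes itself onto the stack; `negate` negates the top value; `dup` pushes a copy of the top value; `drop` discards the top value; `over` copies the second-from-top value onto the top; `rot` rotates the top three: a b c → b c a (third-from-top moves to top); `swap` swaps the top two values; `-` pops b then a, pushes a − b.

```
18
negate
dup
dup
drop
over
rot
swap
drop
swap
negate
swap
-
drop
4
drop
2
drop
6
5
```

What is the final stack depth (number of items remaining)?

18     → 18
negate → -18
dup    → -18 -18
dup    → -18 -18 -18
drop   → -18 -18
over   → -18 -18 -18
rot    → -18 -18 -18
swap   → -18 -18 -18
drop   → -18 -18
swap   → -18 -18
negate → -18 18
swap   → 18 -18
-      → 36
drop   → (empty)
4      → 4
drop   → (empty)
2      → 2
drop   → (empty)
6      → 6
5      → 6 5

2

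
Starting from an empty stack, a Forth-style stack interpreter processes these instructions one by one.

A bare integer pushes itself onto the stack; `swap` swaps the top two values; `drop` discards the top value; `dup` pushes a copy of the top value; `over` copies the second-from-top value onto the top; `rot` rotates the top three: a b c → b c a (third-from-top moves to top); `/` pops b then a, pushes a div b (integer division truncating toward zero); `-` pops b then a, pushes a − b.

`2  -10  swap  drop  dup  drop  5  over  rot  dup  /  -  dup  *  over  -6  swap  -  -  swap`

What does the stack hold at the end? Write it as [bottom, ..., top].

2    -> [2]
-10  -> [2, -10]
swap -> [-10, 2]
drop -> [-10]
dup  -> [-10, -10]
drop -> [-10]
5    -> [-10, 5]
over -> [-10, 5, -10]
rot  -> [5, -10, -10]
dup  -> [5, -10, -10, -10]
/    -> [5, -10, 1]
-    -> [5, -11]
dup  -> [5, -11, -11]
*    -> [5, 121]
over -> [5, 121, 5]
-6   -> [5, 121, 5, -6]
swap -> [5, 121, -6, 5]
-    -> [5, 121, -11]
-    -> [5, 132]
swap -> [132, 5]

[132, 5]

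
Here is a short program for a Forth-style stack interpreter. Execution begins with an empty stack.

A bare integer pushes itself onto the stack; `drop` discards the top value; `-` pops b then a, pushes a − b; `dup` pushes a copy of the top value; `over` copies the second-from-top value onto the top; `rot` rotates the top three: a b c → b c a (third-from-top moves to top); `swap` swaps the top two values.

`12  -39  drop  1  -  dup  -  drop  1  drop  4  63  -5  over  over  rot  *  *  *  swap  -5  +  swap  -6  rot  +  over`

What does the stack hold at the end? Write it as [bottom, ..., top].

12   -> [12]
-39  -> [12, -39]
drop -> [12]
1    -> [12, 1]
-    -> [11]
dup  -> [11, 11]
-    -> [0]
drop -> []
1    -> [1]
drop -> []
4    -> [4]
63   -> [4, 63]
-5   -> [4, 63, -5]
over -> [4, 63, -5, 63]
over -> [4, 63, -5, 63, -5]
rot  -> [4, 63, 63, -5, -5]
*    -> [4, 63, 63, 25]
*    -> [4, 63, 1575]
*    -> [4, 99225]
swap -> [99225, 4]
-5   -> [99225, 4, -5]
+    -> [99225, -1]
swap -> [-1, 99225]
-6   -> [-1, 99225, -6]
rot  -> [99225, -6, -1]
+    -> [99225, -7]
over -> [99225, -7, 99225]

[99225, -7, 99225]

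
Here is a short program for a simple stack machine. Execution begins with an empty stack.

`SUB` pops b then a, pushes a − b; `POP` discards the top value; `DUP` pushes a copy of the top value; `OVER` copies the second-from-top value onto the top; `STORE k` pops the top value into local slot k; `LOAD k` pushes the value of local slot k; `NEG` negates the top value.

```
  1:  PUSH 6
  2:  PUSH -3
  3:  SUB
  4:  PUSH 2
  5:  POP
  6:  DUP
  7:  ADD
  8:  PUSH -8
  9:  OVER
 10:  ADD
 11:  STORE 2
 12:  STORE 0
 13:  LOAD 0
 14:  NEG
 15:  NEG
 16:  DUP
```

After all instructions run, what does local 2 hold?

PUSH 6  → 6
PUSH -3 → 6 -3
SUB     → 9
PUSH 2  → 9 2
POP     → 9
DUP     → 9 9
ADD     → 18
PUSH -8 → 18 -8
OVER    → 18 -8 18
ADD     → 18 10
STORE 2 → 18
STORE 0 → (empty)
LOAD 0  → 18
NEG     → -18
NEG     → 18
DUP     → 18 18

10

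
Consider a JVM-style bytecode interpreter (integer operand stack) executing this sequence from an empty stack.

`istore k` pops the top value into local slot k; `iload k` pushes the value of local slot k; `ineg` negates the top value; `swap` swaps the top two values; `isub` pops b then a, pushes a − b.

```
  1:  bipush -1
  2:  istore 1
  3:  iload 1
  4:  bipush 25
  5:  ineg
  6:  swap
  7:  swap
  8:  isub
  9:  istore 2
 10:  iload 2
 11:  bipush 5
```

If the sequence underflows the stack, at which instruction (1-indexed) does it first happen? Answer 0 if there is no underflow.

bipush -1 -> -1
istore 1  -> (empty)
iload 1   -> -1
bipush 25 -> -1 25
ineg      -> -1 -25
swap      -> -25 -1
swap      -> -1 -25
isub      -> 24
istore 2  -> (empty)
iload 2   -> 24
bipush 5  -> 24 5

0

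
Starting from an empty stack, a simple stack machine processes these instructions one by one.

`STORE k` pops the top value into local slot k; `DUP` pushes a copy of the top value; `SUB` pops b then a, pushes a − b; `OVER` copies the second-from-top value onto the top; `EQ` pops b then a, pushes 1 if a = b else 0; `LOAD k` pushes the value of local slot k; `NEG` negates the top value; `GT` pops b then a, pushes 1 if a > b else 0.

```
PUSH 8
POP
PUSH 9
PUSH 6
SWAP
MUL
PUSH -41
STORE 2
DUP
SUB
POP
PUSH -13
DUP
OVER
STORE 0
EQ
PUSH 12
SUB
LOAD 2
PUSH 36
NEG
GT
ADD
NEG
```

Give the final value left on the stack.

PUSH 8   → [8]
POP      → []
PUSH 9   → [9]
PUSH 6   → [9, 6]
SWAP     → [6, 9]
MUL      → [54]
PUSH -41 → [54, -41]
STORE 2  → [54]
DUP      → [54, 54]
SUB      → [0]
POP      → []
PUSH -13 → [-13]
DUP      → [-13, -13]
OVER     → [-13, -13, -13]
STORE 0  → [-13, -13]
EQ       → [1]
PUSH 12  → [1, 12]
SUB      → [-11]
LOAD 2   → [-11, -41]
PUSH 36  → [-11, -41, 36]
NEG      → [-11, -41, -36]
GT       → [-11, 0]
ADD      → [-11]
NEG      → [11]

11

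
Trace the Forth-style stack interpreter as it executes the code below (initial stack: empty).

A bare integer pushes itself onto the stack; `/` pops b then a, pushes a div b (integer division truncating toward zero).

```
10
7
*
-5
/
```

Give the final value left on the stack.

-14

10 -> 10
7  -> 10 7
*  -> 70
-5 -> 70 -5
/  -> -14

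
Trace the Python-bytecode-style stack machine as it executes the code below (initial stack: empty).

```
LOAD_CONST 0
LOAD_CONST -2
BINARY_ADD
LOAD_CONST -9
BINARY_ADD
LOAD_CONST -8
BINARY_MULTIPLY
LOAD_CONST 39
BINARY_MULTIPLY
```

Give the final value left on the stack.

3432

LOAD_CONST 0    : 0
LOAD_CONST -2   : 0 -2
BINARY_ADD      : -2
LOAD_CONST -9   : -2 -9
BINARY_ADD      : -11
LOAD_CONST -8   : -11 -8
BINARY_MULTIPLY : 88
LOAD_CONST 39   : 88 39
BINARY_MULTIPLY : 3432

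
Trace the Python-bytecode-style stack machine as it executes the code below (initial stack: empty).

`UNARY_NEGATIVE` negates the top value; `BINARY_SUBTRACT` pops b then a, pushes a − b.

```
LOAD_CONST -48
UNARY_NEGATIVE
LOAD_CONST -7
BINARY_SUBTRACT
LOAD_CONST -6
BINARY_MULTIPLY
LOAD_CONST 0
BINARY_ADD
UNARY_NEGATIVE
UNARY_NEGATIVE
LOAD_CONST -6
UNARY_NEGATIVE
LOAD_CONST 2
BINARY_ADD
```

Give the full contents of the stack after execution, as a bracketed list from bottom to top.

[-330, 8]

LOAD_CONST -48  -> -48
UNARY_NEGATIVE  -> 48
LOAD_CONST -7   -> 48 -7
BINARY_SUBTRACT -> 55
LOAD_CONST -6   -> 55 -6
BINARY_MULTIPLY -> -330
LOAD_CONST 0    -> -330 0
BINARY_ADD      -> -330
UNARY_NEGATIVE  -> 330
UNARY_NEGATIVE  -> -330
LOAD_CONST -6   -> -330 -6
UNARY_NEGATIVE  -> -330 6
LOAD_CONST 2    -> -330 6 2
BINARY_ADD      -> -330 8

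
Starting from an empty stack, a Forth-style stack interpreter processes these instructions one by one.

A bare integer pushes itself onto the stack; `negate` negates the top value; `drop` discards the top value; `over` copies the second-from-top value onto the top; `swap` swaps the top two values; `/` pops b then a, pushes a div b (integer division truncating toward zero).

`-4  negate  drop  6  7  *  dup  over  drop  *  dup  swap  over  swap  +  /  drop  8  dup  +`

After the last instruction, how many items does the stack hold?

-4      -4
negate  4
drop    (empty)
6       6
7       6 7
*       42
dup     42 42
over    42 42 42
drop    42 42
*       1764
dup     1764 1764
swap    1764 1764
over    1764 1764 1764
swap    1764 1764 1764
+       1764 3528
/       0
drop    (empty)
8       8
dup     8 8
+       16

1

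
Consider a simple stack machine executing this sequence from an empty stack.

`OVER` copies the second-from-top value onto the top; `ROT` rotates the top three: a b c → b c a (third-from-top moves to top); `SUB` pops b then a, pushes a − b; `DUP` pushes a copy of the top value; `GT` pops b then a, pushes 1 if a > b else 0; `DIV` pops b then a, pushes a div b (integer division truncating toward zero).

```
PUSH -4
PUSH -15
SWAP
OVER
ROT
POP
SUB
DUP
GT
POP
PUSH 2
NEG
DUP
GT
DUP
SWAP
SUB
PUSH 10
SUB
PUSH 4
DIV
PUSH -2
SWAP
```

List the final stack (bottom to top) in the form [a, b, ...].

PUSH -4  → [-4]
PUSH -15 → [-4, -15]
SWAP     → [-15, -4]
OVER     → [-15, -4, -15]
ROT      → [-4, -15, -15]
POP      → [-4, -15]
SUB      → [11]
DUP      → [11, 11]
GT       → [0]
POP      → []
PUSH 2   → [2]
NEG      → [-2]
DUP      → [-2, -2]
GT       → [0]
DUP      → [0, 0]
SWAP     → [0, 0]
SUB      → [0]
PUSH 10  → [0, 10]
SUB      → [-10]
PUSH 4   → [-10, 4]
DIV      → [-2]
PUSH -2  → [-2, -2]
SWAP     → [-2, -2]

[-2, -2]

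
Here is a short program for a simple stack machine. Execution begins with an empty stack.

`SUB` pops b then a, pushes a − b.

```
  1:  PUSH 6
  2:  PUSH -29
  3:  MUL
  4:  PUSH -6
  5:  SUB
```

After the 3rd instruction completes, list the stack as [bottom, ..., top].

PUSH 6    6
PUSH -29  6 -29
MUL       -174

[-174]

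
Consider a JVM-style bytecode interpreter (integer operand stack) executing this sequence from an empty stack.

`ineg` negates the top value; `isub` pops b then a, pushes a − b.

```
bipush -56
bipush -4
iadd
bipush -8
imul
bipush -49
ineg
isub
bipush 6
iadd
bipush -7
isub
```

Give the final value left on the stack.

bipush -56 -> -56
bipush -4  -> -56 -4
iadd       -> -60
bipush -8  -> -60 -8
imul       -> 480
bipush -49 -> 480 -49
ineg       -> 480 49
isub       -> 431
bipush 6   -> 431 6
iadd       -> 437
bipush -7  -> 437 -7
isub       -> 444

444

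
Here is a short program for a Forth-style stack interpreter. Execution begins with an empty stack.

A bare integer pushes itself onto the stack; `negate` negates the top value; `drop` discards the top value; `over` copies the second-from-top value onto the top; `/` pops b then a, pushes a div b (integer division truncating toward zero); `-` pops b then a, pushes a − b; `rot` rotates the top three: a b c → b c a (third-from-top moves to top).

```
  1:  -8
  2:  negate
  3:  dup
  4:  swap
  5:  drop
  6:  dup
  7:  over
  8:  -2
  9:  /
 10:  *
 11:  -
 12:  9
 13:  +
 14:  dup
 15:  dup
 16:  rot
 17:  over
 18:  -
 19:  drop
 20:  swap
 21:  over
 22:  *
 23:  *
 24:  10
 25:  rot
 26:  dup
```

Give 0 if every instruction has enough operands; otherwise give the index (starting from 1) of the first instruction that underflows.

25

-8     -> [-8]
negate -> [8]
dup    -> [8, 8]
swap   -> [8, 8]
drop   -> [8]
dup    -> [8, 8]
over   -> [8, 8, 8]
-2     -> [8, 8, 8, -2]
/      -> [8, 8, -4]
*      -> [8, -32]
-      -> [40]
9      -> [40, 9]
+      -> [49]
dup    -> [49, 49]
dup    -> [49, 49, 49]
rot    -> [49, 49, 49]
over   -> [49, 49, 49, 49]
-      -> [49, 49, 0]
drop   -> [49, 49]
swap   -> [49, 49]
over   -> [49, 49, 49]
*      -> [49, 2401]
*      -> [117649]
10     -> [117649, 10]
rot  — needs 3 operands, stack has 2 → underflow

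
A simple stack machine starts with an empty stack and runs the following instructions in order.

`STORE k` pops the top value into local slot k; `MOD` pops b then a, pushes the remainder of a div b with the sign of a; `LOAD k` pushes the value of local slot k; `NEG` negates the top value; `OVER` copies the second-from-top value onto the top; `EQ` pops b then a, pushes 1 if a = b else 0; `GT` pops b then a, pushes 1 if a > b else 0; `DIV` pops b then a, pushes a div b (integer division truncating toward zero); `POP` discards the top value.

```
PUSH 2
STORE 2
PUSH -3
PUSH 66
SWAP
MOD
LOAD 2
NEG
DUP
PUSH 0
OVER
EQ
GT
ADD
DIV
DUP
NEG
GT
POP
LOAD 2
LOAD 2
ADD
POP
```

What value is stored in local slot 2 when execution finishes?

PUSH 2  → [2]
STORE 2 → []
PUSH -3 → [-3]
PUSH 66 → [-3, 66]
SWAP    → [66, -3]
MOD     → [0]
LOAD 2  → [0, 2]
NEG     → [0, -2]
DUP     → [0, -2, -2]
PUSH 0  → [0, -2, -2, 0]
OVER    → [0, -2, -2, 0, -2]
EQ      → [0, -2, -2, 0]
GT      → [0, -2, 0]
ADD     → [0, -2]
DIV     → [0]
DUP     → [0, 0]
NEG     → [0, 0]
GT      → [0]
POP     → []
LOAD 2  → [2]
LOAD 2  → [2, 2]
ADD     → [4]
POP     → []

2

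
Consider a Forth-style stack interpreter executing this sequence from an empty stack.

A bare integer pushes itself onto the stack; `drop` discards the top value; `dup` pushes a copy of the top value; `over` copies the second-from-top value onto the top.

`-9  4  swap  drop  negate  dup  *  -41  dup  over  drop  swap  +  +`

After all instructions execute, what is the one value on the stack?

-66

-9     -> [-9]
4      -> [-9, 4]
swap   -> [4, -9]
drop   -> [4]
negate -> [-4]
dup    -> [-4, -4]
*      -> [16]
-41    -> [16, -41]
dup    -> [16, -41, -41]
over   -> [16, -41, -41, -41]
drop   -> [16, -41, -41]
swap   -> [16, -41, -41]
+      -> [16, -82]
+      -> [-66]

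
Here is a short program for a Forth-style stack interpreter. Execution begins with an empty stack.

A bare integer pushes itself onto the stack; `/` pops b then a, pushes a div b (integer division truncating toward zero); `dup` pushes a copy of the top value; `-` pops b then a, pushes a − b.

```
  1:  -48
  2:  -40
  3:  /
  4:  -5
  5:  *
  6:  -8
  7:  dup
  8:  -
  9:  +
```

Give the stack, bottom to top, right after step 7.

-48 → [-48]
-40 → [-48, -40]
/   → [1]
-5  → [1, -5]
*   → [-5]
-8  → [-5, -8]
dup → [-5, -8, -8]

[-5, -8, -8]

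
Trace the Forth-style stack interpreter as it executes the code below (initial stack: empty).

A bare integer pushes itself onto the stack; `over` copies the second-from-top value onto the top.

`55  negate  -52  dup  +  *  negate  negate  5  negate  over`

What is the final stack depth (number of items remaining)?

55     : 55
negate : -55
-52    : -55 -52
dup    : -55 -52 -52
+      : -55 -104
*      : 5720
negate : -5720
negate : 5720
5      : 5720 5
negate : 5720 -5
over   : 5720 -5 5720

3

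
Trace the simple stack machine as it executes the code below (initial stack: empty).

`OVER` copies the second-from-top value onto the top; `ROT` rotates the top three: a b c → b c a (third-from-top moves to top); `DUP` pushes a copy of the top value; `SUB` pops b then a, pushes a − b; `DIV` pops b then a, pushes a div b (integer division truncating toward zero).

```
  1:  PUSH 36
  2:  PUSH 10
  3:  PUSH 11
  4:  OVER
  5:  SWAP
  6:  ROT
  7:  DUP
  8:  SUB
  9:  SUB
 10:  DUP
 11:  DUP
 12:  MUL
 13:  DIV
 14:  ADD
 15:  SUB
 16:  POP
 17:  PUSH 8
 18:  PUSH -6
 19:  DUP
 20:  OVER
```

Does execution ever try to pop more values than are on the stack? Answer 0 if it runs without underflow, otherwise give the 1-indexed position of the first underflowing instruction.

PUSH 36 : [36]
PUSH 10 : [36, 10]
PUSH 11 : [36, 10, 11]
OVER    : [36, 10, 11, 10]
SWAP    : [36, 10, 10, 11]
ROT     : [36, 10, 11, 10]
DUP     : [36, 10, 11, 10, 10]
SUB     : [36, 10, 11, 0]
SUB     : [36, 10, 11]
DUP     : [36, 10, 11, 11]
DUP     : [36, 10, 11, 11, 11]
MUL     : [36, 10, 11, 121]
DIV     : [36, 10, 0]
ADD     : [36, 10]
SUB     : [26]
POP     : []
PUSH 8  : [8]
PUSH -6 : [8, -6]
DUP     : [8, -6, -6]
OVER    : [8, -6, -6, -6]

0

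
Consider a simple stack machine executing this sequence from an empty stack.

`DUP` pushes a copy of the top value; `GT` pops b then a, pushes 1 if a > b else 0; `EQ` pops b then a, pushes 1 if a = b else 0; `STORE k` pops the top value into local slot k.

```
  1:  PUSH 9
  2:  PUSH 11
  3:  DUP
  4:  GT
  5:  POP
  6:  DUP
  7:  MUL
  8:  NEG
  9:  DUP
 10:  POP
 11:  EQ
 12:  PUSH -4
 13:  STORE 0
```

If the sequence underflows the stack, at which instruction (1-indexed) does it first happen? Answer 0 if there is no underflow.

PUSH 9   [9]
PUSH 11  [9, 11]
DUP      [9, 11, 11]
GT       [9, 0]
POP      [9]
DUP      [9, 9]
MUL      [81]
NEG      [-81]
DUP      [-81, -81]
POP      [-81]
EQ  — needs 2 operands, stack has 1 → underflow

11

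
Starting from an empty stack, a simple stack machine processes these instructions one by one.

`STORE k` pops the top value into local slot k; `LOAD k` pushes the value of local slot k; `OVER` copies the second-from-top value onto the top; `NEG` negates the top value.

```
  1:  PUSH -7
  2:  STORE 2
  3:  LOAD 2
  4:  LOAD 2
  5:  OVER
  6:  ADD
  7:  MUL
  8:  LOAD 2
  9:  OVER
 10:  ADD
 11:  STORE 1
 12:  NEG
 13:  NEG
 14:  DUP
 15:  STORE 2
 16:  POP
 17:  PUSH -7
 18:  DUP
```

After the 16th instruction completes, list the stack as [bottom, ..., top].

[]

PUSH -7  -7
STORE 2  (empty)
LOAD 2   -7
LOAD 2   -7 -7
OVER     -7 -7 -7
ADD      -7 -14
MUL      98
LOAD 2   98 -7
OVER     98 -7 98
ADD      98 91
STORE 1  98
NEG      -98
NEG      98
DUP      98 98
STORE 2  98
POP      (empty)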